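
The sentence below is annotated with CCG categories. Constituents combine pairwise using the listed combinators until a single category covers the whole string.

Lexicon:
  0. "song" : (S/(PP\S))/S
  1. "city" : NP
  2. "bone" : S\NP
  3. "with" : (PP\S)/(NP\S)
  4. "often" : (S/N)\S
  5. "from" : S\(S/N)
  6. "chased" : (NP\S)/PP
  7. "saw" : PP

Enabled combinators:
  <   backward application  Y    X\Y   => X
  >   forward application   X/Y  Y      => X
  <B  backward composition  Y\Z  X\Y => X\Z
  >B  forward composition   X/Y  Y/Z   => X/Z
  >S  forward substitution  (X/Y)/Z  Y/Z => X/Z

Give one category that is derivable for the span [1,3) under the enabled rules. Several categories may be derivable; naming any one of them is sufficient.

S

[0,8] S   >
  [0,3] S/(PP\S)   >
    [0,1] "song" : (S/(PP\S))/S
    [1,3] S   <
      [1,2] "city" : NP
      [2,3] "bone" : S\NP
  [3,8] PP\S   >
    [3,4] "with" : (PP\S)/(NP\S)
    [4,8] NP\S   <B
      [4,6] S\S   <B
        [4,5] "often" : (S/N)\S
        [5,6] "from" : S\(S/N)
      [6,8] NP\S   >
        [6,7] "chased" : (NP\S)/PP
        [7,8] "saw" : PP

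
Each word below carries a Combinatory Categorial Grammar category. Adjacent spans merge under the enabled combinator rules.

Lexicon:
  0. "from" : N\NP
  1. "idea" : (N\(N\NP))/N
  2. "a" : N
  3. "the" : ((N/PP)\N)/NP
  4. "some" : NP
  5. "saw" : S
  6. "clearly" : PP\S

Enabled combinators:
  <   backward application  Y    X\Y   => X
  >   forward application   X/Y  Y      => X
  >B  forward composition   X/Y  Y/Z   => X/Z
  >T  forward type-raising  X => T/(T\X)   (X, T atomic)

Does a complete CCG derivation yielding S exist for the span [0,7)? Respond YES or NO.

N\NP (N\(N\NP))/N N ((N/PP)\N)/NP NP S PP\S
CKY chart[0,7] = {N, N/(N\N), N/(PP\PP), NP/(NP\N), PP/(PP\N), S/(S\N)}; S ∉ chart

NO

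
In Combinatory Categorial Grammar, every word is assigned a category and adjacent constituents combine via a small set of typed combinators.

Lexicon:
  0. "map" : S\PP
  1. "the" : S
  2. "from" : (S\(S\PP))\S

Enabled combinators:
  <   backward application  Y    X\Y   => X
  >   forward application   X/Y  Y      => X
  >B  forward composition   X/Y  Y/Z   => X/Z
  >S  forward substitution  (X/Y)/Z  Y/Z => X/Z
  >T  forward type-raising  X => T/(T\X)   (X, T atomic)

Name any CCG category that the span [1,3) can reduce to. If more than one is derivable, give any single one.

S\(S\PP)

[0,3] S   <
  [0,1] "map" : S\PP
  [1,3] S\(S\PP)   <
    [1,2] "the" : S
    [2,3] "from" : (S\(S\PP))\S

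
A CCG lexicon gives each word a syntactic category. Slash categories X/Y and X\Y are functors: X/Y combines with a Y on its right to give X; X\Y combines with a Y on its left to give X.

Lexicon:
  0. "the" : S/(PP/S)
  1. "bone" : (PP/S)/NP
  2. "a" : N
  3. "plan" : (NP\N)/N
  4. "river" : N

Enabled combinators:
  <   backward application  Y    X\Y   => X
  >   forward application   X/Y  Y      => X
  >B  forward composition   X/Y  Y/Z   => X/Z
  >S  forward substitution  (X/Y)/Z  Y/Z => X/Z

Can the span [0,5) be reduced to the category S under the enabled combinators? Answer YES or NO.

[0,5] S   >
  [0,1] "the" : S/(PP/S)
  [1,5] PP/S   >
    [1,2] "bone" : (PP/S)/NP
    [2,5] NP   <
      [2,3] "a" : N
      [3,5] NP\N   >
        [3,4] "plan" : (NP\N)/N
        [4,5] "river" : N

YES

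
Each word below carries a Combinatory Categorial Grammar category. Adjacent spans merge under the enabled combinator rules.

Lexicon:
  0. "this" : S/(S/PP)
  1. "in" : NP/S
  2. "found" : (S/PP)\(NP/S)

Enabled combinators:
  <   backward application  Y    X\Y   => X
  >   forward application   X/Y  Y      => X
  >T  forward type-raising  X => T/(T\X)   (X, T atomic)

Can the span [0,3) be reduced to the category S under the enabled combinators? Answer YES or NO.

YES

[0,3] S   >
  [0,1] "this" : S/(S/PP)
  [1,3] S/PP   <
    [1,2] "in" : NP/S
    [2,3] "found" : (S/PP)\(NP/S)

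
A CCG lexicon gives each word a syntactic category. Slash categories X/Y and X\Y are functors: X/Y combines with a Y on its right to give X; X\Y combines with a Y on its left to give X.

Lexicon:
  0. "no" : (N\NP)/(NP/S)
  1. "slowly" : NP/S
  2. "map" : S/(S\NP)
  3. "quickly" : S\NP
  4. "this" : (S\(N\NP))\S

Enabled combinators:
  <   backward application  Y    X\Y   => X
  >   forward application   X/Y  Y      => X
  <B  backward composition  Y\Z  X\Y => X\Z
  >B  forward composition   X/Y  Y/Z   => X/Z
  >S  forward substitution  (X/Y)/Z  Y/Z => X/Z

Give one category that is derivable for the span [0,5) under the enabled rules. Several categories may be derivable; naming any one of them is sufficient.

[0,5] S   <
  [0,2] N\NP   >
    [0,1] "no" : (N\NP)/(NP/S)
    [1,2] "slowly" : NP/S
  [2,5] S\(N\NP)   <
    [2,4] S   >
      [2,3] "map" : S/(S\NP)
      [3,4] "quickly" : S\NP
    [4,5] "this" : (S\(N\NP))\S

S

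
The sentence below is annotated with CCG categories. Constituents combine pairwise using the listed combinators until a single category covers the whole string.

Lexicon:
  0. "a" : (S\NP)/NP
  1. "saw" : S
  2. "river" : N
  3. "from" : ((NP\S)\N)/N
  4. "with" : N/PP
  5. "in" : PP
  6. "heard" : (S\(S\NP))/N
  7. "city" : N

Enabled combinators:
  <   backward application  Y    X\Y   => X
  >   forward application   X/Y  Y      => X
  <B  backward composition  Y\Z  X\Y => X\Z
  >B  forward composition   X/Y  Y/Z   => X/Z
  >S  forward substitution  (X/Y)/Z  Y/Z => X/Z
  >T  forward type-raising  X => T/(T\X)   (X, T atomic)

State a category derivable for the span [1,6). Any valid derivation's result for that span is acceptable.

NP

[0,8] S   <
  [0,6] S\NP   >
    [0,1] "a" : (S\NP)/NP
    [1,6] NP   <
      [1,2] "saw" : S
      [2,6] NP\S   <
        [2,3] "river" : N
        [3,6] (NP\S)\N   >
          [3,4] "from" : ((NP\S)\N)/N
          [4,6] N   >
            [4,5] "with" : N/PP
            [5,6] "in" : PP
  [6,8] S\(S\NP)   >
    [6,7] "heard" : (S\(S\NP))/N
    [7,8] "city" : N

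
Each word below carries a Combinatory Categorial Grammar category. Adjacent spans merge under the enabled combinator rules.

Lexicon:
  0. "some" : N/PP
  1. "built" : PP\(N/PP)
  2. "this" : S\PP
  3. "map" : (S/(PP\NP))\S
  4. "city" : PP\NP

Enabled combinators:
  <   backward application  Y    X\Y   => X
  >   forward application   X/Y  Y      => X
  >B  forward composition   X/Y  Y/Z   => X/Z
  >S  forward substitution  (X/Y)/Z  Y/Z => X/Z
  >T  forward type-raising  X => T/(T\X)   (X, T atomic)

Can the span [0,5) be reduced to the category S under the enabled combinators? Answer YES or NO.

[0,5] S   >
  [0,4] S/(PP\NP)   <
    [0,3] S   <
      [0,2] PP   <
        [0,1] "some" : N/PP
        [1,2] "built" : PP\(N/PP)
      [2,3] "this" : S\PP
    [3,4] "map" : (S/(PP\NP))\S
  [4,5] "city" : PP\NP

YES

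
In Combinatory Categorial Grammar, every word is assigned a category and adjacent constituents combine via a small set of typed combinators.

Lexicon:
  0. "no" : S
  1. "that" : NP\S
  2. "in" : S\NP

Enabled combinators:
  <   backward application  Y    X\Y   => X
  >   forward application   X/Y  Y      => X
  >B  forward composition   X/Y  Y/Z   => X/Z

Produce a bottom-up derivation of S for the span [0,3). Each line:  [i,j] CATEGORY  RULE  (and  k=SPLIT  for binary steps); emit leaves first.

[0,3] S   <
  [0,2] NP   <
    [0,1] "no" : S
    [1,2] "that" : NP\S
  [2,3] "in" : S\NP

[0,1] S  lex  "no"
[1,2] NP\S  lex  "that"
[0,2] NP  <  k=1
[2,3] S\NP  lex  "in"
[0,3] S  <  k=2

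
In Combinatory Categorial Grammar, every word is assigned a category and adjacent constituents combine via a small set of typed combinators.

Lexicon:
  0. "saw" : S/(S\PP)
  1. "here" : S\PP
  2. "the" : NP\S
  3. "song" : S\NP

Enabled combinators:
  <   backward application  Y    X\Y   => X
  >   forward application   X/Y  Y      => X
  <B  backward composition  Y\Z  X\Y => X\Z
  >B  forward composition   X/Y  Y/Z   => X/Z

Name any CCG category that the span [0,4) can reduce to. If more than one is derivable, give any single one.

[0,4] S   <
  [0,3] NP   <
    [0,2] S   >
      [0,1] "saw" : S/(S\PP)
      [1,2] "here" : S\PP
    [2,3] "the" : NP\S
  [3,4] "song" : S\NP

S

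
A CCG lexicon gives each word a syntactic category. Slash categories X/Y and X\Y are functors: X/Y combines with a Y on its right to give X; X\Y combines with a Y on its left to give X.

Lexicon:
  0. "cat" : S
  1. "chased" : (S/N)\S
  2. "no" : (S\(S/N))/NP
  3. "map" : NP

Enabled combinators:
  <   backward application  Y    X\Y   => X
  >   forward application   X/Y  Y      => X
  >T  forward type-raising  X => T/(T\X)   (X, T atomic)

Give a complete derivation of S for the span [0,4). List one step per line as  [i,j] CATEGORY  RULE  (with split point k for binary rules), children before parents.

[0,1] S  lex  "cat"
[1,2] (S/N)\S  lex  "chased"
[0,2] S/N  <  k=1
[2,3] (S\(S/N))/NP  lex  "no"
[3,4] NP  lex  "map"
[2,4] S\(S/N)  >  k=3
[0,4] S  <  k=2

[0,4] S   <
  [0,2] S/N   <
    [0,1] "cat" : S
    [1,2] "chased" : (S/N)\S
  [2,4] S\(S/N)   >
    [2,3] "no" : (S\(S/N))/NP
    [3,4] "map" : NP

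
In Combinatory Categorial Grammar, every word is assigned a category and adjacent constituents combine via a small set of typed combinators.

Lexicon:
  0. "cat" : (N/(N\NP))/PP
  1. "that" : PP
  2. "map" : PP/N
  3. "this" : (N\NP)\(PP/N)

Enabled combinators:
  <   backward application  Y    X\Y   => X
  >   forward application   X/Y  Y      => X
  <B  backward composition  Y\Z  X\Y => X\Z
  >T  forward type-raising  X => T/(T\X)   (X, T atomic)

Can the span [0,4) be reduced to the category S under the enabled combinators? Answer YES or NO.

NO

(N/(N\NP))/PP PP PP/N (N\NP)\(PP/N)
CKY chart[0,4] = {N, N/(N\N), NP/(NP\N), PP/(PP\N), S/(S\N)}; S ∉ chart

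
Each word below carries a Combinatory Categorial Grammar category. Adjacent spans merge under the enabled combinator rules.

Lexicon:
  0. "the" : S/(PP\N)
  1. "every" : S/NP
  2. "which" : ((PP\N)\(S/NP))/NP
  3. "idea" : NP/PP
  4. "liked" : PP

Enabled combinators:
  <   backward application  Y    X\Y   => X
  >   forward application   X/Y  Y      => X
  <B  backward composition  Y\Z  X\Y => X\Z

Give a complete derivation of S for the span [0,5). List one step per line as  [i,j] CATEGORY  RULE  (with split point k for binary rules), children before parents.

[0,1] S/(PP\N)  lex  "the"
[1,2] S/NP  lex  "every"
[2,3] ((PP\N)\(S/NP))/NP  lex  "which"
[3,4] NP/PP  lex  "idea"
[4,5] PP  lex  "liked"
[3,5] NP  >  k=4
[2,5] (PP\N)\(S/NP)  >  k=3
[1,5] PP\N  <  k=2
[0,5] S  >  k=1

[0,5] S   >
  [0,1] "the" : S/(PP\N)
  [1,5] PP\N   <
    [1,2] "every" : S/NP
    [2,5] (PP\N)\(S/NP)   >
      [2,3] "which" : ((PP\N)\(S/NP))/NP
      [3,5] NP   >
        [3,4] "idea" : NP/PP
        [4,5] "liked" : PP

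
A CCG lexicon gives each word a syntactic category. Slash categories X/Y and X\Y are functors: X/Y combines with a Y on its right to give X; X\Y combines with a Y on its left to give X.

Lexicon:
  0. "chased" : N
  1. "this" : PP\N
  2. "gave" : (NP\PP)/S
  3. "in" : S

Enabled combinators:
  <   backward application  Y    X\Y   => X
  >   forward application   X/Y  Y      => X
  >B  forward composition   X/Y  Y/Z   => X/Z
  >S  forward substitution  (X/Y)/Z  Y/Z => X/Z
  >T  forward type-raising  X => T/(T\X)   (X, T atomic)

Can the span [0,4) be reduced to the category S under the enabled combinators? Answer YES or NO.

N PP\N (NP\PP)/S S
CKY chart[0,4] = {N/(N\NP), NP, NP/(NP\NP), NP/(S\S), PP/(PP\NP), S/(S\NP)}; S ∉ chart

NO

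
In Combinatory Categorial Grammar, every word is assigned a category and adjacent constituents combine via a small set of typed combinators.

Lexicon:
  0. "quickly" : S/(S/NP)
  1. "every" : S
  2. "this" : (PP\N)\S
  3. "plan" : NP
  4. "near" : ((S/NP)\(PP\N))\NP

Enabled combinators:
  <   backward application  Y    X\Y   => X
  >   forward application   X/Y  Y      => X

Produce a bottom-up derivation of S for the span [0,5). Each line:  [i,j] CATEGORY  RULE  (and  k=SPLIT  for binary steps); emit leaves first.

[0,1] S/(S/NP)  lex  "quickly"
[1,2] S  lex  "every"
[2,3] (PP\N)\S  lex  "this"
[1,3] PP\N  <  k=2
[3,4] NP  lex  "plan"
[4,5] ((S/NP)\(PP\N))\NP  lex  "near"
[3,5] (S/NP)\(PP\N)  <  k=4
[1,5] S/NP  <  k=3
[0,5] S  >  k=1

[0,5] S   >
  [0,1] "quickly" : S/(S/NP)
  [1,5] S/NP   <
    [1,3] PP\N   <
      [1,2] "every" : S
      [2,3] "this" : (PP\N)\S
    [3,5] (S/NP)\(PP\N)   <
      [3,4] "plan" : NP
      [4,5] "near" : ((S/NP)\(PP\N))\NP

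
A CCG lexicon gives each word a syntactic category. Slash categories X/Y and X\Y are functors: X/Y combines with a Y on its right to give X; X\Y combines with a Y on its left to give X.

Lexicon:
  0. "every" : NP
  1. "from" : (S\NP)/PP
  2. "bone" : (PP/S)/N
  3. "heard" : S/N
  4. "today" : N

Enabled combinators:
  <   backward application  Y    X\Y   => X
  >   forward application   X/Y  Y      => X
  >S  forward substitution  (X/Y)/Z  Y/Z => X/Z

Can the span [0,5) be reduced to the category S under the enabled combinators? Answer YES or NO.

YES

[0,5] S   <
  [0,1] "every" : NP
  [1,5] S\NP   >
    [1,2] "from" : (S\NP)/PP
    [2,5] PP   >
      [2,4] PP/N   >S
        [2,3] "bone" : (PP/S)/N
        [3,4] "heard" : S/N
      [4,5] "today" : N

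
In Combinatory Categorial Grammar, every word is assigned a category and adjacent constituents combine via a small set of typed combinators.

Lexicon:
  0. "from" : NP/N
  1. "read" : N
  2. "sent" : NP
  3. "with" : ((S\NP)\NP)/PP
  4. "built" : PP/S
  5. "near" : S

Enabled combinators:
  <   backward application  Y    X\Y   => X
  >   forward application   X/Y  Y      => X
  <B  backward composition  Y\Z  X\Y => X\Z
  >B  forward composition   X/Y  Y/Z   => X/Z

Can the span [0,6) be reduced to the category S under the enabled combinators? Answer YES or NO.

[0,6] S   <
  [0,2] NP   >
    [0,1] "from" : NP/N
    [1,2] "read" : N
  [2,6] S\NP   <
    [2,3] "sent" : NP
    [3,6] (S\NP)\NP   >
      [3,4] "with" : ((S\NP)\NP)/PP
      [4,6] PP   >
        [4,5] "built" : PP/S
        [5,6] "near" : S

YES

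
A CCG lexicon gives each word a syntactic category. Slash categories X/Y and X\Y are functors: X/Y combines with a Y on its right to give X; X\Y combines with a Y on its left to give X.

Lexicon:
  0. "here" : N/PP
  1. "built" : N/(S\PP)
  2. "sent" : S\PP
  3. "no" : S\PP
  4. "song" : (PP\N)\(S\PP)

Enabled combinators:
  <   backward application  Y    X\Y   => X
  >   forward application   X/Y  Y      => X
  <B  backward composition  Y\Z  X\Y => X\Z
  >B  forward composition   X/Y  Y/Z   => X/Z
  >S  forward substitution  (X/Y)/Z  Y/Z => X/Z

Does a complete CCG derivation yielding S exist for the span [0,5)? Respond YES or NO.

N/PP N/(S\PP) S\PP S\PP (PP\N)\(S\PP)
CKY chart[0,5] = {N}; S ∉ chart

NO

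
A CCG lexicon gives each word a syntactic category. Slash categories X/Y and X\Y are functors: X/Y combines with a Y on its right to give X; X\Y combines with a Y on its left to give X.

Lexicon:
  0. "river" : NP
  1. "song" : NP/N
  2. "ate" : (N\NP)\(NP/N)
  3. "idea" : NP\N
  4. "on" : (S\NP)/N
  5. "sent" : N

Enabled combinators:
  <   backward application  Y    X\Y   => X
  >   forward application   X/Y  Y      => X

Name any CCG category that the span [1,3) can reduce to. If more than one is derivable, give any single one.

[0,6] S   <
  [0,4] NP   <
    [0,3] N   <
      [0,1] "river" : NP
      [1,3] N\NP   <
        [1,2] "song" : NP/N
        [2,3] "ate" : (N\NP)\(NP/N)
    [3,4] "idea" : NP\N
  [4,6] S\NP   >
    [4,5] "on" : (S\NP)/N
    [5,6] "sent" : N

N\NP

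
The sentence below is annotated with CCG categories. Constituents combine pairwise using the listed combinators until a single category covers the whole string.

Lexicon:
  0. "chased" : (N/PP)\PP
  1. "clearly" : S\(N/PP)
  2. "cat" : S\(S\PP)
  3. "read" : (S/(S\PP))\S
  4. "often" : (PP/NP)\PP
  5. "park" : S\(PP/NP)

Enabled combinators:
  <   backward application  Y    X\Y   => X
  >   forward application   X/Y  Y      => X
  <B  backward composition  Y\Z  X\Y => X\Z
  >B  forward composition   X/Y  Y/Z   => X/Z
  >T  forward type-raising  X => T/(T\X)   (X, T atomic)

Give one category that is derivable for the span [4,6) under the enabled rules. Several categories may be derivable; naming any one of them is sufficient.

[0,6] S   >
  [0,4] S/(S\PP)   <
    [0,3] S   <
      [0,2] S\PP   <B
        [0,1] "chased" : (N/PP)\PP
        [1,2] "clearly" : S\(N/PP)
      [2,3] "cat" : S\(S\PP)
    [3,4] "read" : (S/(S\PP))\S
  [4,6] S\PP   <B
    [4,5] "often" : (PP/NP)\PP
    [5,6] "park" : S\(PP/NP)

S\PP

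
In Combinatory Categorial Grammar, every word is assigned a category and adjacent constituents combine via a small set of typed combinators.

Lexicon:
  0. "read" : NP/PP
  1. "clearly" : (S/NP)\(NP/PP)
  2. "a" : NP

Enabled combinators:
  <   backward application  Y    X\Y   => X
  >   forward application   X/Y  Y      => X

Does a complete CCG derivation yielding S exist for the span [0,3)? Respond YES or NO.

YES

[0,3] S   >
  [0,2] S/NP   <
    [0,1] "read" : NP/PP
    [1,2] "clearly" : (S/NP)\(NP/PP)
  [2,3] "a" : NP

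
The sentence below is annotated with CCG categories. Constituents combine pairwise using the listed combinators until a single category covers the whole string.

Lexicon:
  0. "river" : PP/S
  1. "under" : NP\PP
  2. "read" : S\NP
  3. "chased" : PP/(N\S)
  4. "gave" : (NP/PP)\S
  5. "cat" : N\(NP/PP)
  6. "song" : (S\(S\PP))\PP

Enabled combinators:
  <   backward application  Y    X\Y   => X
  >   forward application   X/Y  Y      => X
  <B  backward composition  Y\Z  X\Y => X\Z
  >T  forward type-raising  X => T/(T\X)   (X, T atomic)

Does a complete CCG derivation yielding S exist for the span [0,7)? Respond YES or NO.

NO

PP/S NP\PP S\NP PP/(N\S) (NP/PP)\S N\(NP/PP) (S\(S\PP))\PP
CKY chart[0,7] = {N/(N\PP), NP/(NP\PP), PP, PP/(PP\PP), S/(S\PP)}; S ∉ chart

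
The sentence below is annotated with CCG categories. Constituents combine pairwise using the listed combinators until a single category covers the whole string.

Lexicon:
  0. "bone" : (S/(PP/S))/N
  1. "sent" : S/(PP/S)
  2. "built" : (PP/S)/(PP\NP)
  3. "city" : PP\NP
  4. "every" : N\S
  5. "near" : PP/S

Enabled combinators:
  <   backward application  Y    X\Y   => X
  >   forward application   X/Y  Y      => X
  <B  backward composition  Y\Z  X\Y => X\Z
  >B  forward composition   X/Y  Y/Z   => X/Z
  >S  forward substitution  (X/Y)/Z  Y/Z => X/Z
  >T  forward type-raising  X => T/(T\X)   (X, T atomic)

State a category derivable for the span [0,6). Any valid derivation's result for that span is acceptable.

[0,6] S   >
  [0,5] S/(PP/S)   >
    [0,1] "bone" : (S/(PP/S))/N
    [1,5] N   <
      [1,4] S   >
        [1,2] "sent" : S/(PP/S)
        [2,4] PP/S   >
          [2,3] "built" : (PP/S)/(PP\NP)
          [3,4] "city" : PP\NP
      [4,5] "every" : N\S
  [5,6] "near" : PP/S

S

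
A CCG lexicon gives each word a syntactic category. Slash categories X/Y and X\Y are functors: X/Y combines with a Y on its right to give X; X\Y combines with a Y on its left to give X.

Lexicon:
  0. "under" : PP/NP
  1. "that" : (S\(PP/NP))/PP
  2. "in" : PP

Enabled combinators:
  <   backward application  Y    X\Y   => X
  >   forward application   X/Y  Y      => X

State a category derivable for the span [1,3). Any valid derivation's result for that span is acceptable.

S\(PP/NP)

[0,3] S   <
  [0,1] "under" : PP/NP
  [1,3] S\(PP/NP)   >
    [1,2] "that" : (S\(PP/NP))/PP
    [2,3] "in" : PP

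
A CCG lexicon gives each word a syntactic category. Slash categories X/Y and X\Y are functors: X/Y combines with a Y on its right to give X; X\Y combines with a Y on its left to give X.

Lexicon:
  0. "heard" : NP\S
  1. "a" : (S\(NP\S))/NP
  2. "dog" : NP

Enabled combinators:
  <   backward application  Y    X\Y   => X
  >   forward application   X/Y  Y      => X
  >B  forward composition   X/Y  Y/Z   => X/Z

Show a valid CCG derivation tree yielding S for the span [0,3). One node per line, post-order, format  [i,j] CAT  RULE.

[0,3] S   <
  [0,1] "heard" : NP\S
  [1,3] S\(NP\S)   >
    [1,2] "a" : (S\(NP\S))/NP
    [2,3] "dog" : NP

[0,1] NP\S  lex  "heard"
[1,2] (S\(NP\S))/NP  lex  "a"
[2,3] NP  lex  "dog"
[1,3] S\(NP\S)  >  k=2
[0,3] S  <  k=1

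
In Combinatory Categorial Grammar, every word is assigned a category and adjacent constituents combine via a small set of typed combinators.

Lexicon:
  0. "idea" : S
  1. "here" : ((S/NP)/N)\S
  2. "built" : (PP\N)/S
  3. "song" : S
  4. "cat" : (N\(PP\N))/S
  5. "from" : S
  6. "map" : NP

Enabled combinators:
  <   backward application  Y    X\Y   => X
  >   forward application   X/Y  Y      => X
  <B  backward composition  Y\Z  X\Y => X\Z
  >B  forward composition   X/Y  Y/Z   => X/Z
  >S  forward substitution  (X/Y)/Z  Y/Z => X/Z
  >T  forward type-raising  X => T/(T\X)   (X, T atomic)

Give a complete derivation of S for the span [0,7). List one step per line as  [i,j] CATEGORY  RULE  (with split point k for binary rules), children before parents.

[0,1] S  lex  "idea"
[1,2] ((S/NP)/N)\S  lex  "here"
[0,2] (S/NP)/N  <  k=1
[2,3] (PP\N)/S  lex  "built"
[3,4] S  lex  "song"
[2,4] PP\N  >  k=3
[4,5] (N\(PP\N))/S  lex  "cat"
[5,6] S  lex  "from"
[4,6] N\(PP\N)  >  k=5
[2,6] N  <  k=4
[0,6] S/NP  >  k=2
[6,7] NP  lex  "map"
[0,7] S  >  k=6

[0,7] S   >
  [0,6] S/NP   >
    [0,2] (S/NP)/N   <
      [0,1] "idea" : S
      [1,2] "here" : ((S/NP)/N)\S
    [2,6] N   <
      [2,4] PP\N   >
        [2,3] "built" : (PP\N)/S
        [3,4] "song" : S
      [4,6] N\(PP\N)   >
        [4,5] "cat" : (N\(PP\N))/S
        [5,6] "from" : S
  [6,7] "map" : NP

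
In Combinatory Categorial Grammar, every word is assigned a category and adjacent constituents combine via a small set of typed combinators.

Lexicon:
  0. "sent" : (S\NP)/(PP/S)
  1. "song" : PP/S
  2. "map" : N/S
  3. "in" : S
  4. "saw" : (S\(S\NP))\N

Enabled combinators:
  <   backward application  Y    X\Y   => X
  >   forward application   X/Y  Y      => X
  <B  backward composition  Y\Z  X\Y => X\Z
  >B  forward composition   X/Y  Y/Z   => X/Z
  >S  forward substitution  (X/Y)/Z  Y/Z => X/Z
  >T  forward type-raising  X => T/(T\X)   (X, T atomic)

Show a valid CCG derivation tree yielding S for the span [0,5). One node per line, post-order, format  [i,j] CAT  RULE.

[0,1] (S\NP)/(PP/S)  lex  "sent"
[1,2] PP/S  lex  "song"
[0,2] S\NP  >  k=1
[2,3] N/S  lex  "map"
[3,4] S  lex  "in"
[2,4] N  >  k=3
[4,5] (S\(S\NP))\N  lex  "saw"
[2,5] S\(S\NP)  <  k=4
[0,5] S  <  k=2

[0,5] S   <
  [0,2] S\NP   >
    [0,1] "sent" : (S\NP)/(PP/S)
    [1,2] "song" : PP/S
  [2,5] S\(S\NP)   <
    [2,4] N   >
      [2,3] "map" : N/S
      [3,4] "in" : S
    [4,5] "saw" : (S\(S\NP))\N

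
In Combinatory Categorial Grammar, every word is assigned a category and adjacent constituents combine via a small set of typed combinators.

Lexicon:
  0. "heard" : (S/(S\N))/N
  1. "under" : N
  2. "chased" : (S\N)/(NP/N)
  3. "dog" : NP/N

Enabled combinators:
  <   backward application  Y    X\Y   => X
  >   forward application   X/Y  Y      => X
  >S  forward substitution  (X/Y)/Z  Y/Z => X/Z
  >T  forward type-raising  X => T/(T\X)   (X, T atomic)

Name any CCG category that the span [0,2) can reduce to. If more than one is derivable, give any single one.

S/(S\N)

[0,4] S   >
  [0,2] S/(S\N)   >
    [0,1] "heard" : (S/(S\N))/N
    [1,2] "under" : N
  [2,4] S\N   >
    [2,3] "chased" : (S\N)/(NP/N)
    [3,4] "dog" : NP/N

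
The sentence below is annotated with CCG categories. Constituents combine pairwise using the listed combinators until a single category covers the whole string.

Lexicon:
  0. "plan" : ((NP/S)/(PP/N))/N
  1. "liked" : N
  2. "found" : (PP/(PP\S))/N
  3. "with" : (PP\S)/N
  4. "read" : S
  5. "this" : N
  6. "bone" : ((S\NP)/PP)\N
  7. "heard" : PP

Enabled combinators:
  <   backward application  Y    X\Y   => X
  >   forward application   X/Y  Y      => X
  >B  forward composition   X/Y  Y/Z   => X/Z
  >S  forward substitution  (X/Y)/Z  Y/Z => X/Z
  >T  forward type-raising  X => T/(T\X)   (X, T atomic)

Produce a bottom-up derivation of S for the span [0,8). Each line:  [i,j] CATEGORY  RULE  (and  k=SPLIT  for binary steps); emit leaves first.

[0,8] S   <
  [0,5] NP   >
    [0,4] NP/S   >
      [0,2] (NP/S)/(PP/N)   >
        [0,1] "plan" : ((NP/S)/(PP/N))/N
        [1,2] "liked" : N
      [2,4] PP/N   >S
        [2,3] "found" : (PP/(PP\S))/N
        [3,4] "with" : (PP\S)/N
    [4,5] "read" : S
  [5,8] S\NP   >
    [5,7] (S\NP)/PP   <
      [5,6] "this" : N
      [6,7] "bone" : ((S\NP)/PP)\N
    [7,8] "heard" : PP

[0,1] ((NP/S)/(PP/N))/N  lex  "plan"
[1,2] N  lex  "liked"
[0,2] (NP/S)/(PP/N)  >  k=1
[2,3] (PP/(PP\S))/N  lex  "found"
[3,4] (PP\S)/N  lex  "with"
[2,4] PP/N  >S  k=3
[0,4] NP/S  >  k=2
[4,5] S  lex  "read"
[0,5] NP  >  k=4
[5,6] N  lex  "this"
[6,7] ((S\NP)/PP)\N  lex  "bone"
[5,7] (S\NP)/PP  <  k=6
[7,8] PP  lex  "heard"
[5,8] S\NP  >  k=7
[0,8] S  <  k=5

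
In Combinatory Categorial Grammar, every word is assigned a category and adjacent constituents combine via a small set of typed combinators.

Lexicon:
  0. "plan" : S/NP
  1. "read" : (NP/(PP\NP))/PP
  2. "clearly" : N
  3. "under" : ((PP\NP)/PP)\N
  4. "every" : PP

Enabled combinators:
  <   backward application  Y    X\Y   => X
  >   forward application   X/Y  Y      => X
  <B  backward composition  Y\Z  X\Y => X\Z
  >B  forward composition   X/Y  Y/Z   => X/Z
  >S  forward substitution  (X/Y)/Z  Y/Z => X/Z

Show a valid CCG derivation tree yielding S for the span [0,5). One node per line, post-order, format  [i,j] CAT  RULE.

[0,5] S   >
  [0,1] "plan" : S/NP
  [1,5] NP   >
    [1,4] NP/PP   >S
      [1,2] "read" : (NP/(PP\NP))/PP
      [2,4] (PP\NP)/PP   <
        [2,3] "clearly" : N
        [3,4] "under" : ((PP\NP)/PP)\N
    [4,5] "every" : PP

[0,1] S/NP  lex  "plan"
[1,2] (NP/(PP\NP))/PP  lex  "read"
[2,3] N  lex  "clearly"
[3,4] ((PP\NP)/PP)\N  lex  "under"
[2,4] (PP\NP)/PP  <  k=3
[1,4] NP/PP  >S  k=2
[4,5] PP  lex  "every"
[1,5] NP  >  k=4
[0,5] S  >  k=1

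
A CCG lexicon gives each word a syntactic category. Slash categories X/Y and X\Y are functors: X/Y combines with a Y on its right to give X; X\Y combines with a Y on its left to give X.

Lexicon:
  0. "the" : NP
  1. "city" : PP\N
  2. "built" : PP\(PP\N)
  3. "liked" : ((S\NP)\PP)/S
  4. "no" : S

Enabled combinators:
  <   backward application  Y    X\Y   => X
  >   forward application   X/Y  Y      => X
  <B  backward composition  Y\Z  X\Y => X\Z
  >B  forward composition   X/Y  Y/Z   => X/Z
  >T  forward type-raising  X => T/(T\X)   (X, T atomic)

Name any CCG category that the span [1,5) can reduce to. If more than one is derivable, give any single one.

[0,5] S   <
  [0,1] "the" : NP
  [1,5] S\NP   <
    [1,3] PP   <
      [1,2] "city" : PP\N
      [2,3] "built" : PP\(PP\N)
    [3,5] (S\NP)\PP   >
      [3,4] "liked" : ((S\NP)\PP)/S
      [4,5] "no" : S

S\NP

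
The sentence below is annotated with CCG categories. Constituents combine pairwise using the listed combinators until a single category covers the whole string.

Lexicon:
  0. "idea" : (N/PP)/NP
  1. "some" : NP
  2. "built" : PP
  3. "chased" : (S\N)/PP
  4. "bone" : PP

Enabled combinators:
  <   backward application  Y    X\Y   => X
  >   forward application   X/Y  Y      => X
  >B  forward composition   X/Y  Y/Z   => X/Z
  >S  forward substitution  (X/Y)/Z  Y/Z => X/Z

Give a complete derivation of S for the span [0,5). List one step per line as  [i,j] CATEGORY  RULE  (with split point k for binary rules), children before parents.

[0,1] (N/PP)/NP  lex  "idea"
[1,2] NP  lex  "some"
[0,2] N/PP  >  k=1
[2,3] PP  lex  "built"
[0,3] N  >  k=2
[3,4] (S\N)/PP  lex  "chased"
[4,5] PP  lex  "bone"
[3,5] S\N  >  k=4
[0,5] S  <  k=3

[0,5] S   <
  [0,3] N   >
    [0,2] N/PP   >
      [0,1] "idea" : (N/PP)/NP
      [1,2] "some" : NP
    [2,3] "built" : PP
  [3,5] S\N   >
    [3,4] "chased" : (S\N)/PP
    [4,5] "bone" : PP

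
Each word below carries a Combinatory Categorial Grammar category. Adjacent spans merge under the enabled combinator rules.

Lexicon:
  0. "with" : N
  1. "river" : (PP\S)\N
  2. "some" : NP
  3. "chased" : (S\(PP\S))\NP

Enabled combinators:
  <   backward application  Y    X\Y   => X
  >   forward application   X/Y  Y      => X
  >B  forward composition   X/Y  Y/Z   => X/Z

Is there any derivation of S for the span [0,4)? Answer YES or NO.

YES

[0,4] S   <
  [0,2] PP\S   <
    [0,1] "with" : N
    [1,2] "river" : (PP\S)\N
  [2,4] S\(PP\S)   <
    [2,3] "some" : NP
    [3,4] "chased" : (S\(PP\S))\NP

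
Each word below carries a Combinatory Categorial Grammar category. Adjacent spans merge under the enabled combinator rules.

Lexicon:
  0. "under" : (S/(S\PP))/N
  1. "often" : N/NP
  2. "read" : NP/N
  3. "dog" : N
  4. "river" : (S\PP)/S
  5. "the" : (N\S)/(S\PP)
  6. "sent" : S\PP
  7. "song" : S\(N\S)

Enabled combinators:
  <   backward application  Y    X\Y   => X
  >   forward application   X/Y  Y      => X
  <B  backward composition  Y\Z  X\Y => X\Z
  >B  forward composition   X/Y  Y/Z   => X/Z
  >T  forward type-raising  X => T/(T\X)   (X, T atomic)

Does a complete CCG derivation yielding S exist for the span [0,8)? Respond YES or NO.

[0,8] S   >
  [0,4] S/(S\PP)   >
    [0,1] "under" : (S/(S\PP))/N
    [1,4] N   >
      [1,2] "often" : N/NP
      [2,4] NP   >
        [2,3] "read" : NP/N
        [3,4] "dog" : N
  [4,8] S\PP   >
    [4,5] "river" : (S\PP)/S
    [5,8] S   <
      [5,7] N\S   >
        [5,6] "the" : (N\S)/(S\PP)
        [6,7] "sent" : S\PP
      [7,8] "song" : S\(N\S)

YES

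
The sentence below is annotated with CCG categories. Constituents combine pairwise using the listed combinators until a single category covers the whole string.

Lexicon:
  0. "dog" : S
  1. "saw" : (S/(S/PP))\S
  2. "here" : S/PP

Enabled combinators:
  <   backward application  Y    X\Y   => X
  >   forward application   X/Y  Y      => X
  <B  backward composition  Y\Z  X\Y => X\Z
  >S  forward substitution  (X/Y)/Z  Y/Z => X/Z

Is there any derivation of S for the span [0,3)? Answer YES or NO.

[0,3] S   >
  [0,2] S/(S/PP)   <
    [0,1] "dog" : S
    [1,2] "saw" : (S/(S/PP))\S
  [2,3] "here" : S/PP

YES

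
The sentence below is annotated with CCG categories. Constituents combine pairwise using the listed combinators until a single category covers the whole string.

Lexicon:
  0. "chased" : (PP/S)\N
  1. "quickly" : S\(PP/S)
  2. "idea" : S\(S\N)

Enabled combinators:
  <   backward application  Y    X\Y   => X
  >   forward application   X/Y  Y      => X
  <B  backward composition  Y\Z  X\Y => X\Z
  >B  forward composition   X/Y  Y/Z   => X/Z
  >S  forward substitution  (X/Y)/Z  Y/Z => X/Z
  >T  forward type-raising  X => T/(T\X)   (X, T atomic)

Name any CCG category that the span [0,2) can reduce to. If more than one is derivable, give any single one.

S\N

[0,3] S   <
  [0,2] S\N   <B
    [0,1] "chased" : (PP/S)\N
    [1,2] "quickly" : S\(PP/S)
  [2,3] "idea" : S\(S\N)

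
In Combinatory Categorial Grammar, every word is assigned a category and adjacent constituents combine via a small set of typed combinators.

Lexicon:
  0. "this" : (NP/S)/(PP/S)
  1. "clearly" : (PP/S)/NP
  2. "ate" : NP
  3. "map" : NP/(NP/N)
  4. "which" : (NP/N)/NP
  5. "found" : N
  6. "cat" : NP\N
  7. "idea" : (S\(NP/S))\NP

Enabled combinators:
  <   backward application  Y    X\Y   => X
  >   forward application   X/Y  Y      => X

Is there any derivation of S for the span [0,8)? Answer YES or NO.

YES

[0,8] S   <
  [0,3] NP/S   >
    [0,1] "this" : (NP/S)/(PP/S)
    [1,3] PP/S   >
      [1,2] "clearly" : (PP/S)/NP
      [2,3] "ate" : NP
  [3,8] S\(NP/S)   <
    [3,7] NP   >
      [3,4] "map" : NP/(NP/N)
      [4,7] NP/N   >
        [4,5] "which" : (NP/N)/NP
        [5,7] NP   <
          [5,6] "found" : N
          [6,7] "cat" : NP\N
    [7,8] "idea" : (S\(NP/S))\NP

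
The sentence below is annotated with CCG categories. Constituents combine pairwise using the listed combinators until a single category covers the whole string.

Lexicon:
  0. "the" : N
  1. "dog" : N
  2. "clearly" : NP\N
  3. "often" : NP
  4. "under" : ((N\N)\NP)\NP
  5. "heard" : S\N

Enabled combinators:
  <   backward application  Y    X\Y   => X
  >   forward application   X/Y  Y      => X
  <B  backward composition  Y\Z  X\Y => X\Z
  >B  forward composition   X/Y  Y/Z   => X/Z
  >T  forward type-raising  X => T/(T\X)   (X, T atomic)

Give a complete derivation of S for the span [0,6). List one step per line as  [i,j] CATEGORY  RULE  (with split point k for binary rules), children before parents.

[0,6] S   <
  [0,1] "the" : N
  [1,6] S\N   <B
    [1,5] N\N   <
      [1,3] NP   <
        [1,2] "dog" : N
        [2,3] "clearly" : NP\N
      [3,5] (N\N)\NP   <
        [3,4] "often" : NP
        [4,5] "under" : ((N\N)\NP)\NP
    [5,6] "heard" : S\N

[0,1] N  lex  "the"
[1,2] N  lex  "dog"
[2,3] NP\N  lex  "clearly"
[1,3] NP  <  k=2
[3,4] NP  lex  "often"
[4,5] ((N\N)\NP)\NP  lex  "under"
[3,5] (N\N)\NP  <  k=4
[1,5] N\N  <  k=3
[5,6] S\N  lex  "heard"
[1,6] S\N  <B  k=5
[0,6] S  <  k=1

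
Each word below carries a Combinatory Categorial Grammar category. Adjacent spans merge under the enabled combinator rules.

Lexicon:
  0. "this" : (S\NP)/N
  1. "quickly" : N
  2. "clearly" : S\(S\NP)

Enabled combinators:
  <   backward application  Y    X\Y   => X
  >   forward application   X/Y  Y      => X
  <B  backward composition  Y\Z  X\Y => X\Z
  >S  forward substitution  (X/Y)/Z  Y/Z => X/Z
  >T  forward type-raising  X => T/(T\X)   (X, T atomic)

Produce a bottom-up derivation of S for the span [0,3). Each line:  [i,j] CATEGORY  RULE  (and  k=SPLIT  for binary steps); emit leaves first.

[0,3] S   <
  [0,2] S\NP   >
    [0,1] "this" : (S\NP)/N
    [1,2] "quickly" : N
  [2,3] "clearly" : S\(S\NP)

[0,1] (S\NP)/N  lex  "this"
[1,2] N  lex  "quickly"
[0,2] S\NP  >  k=1
[2,3] S\(S\NP)  lex  "clearly"
[0,3] S  <  k=2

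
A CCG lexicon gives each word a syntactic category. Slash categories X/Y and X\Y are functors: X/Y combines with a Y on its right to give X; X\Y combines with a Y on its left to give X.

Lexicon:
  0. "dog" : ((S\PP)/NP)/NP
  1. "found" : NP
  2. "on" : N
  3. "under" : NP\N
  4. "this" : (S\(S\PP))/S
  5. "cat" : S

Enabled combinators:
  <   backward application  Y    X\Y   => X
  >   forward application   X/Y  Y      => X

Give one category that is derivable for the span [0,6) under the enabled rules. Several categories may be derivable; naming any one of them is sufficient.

[0,6] S   <
  [0,4] S\PP   >
    [0,2] (S\PP)/NP   >
      [0,1] "dog" : ((S\PP)/NP)/NP
      [1,2] "found" : NP
    [2,4] NP   <
      [2,3] "on" : N
      [3,4] "under" : NP\N
  [4,6] S\(S\PP)   >
    [4,5] "this" : (S\(S\PP))/S
    [5,6] "cat" : S

S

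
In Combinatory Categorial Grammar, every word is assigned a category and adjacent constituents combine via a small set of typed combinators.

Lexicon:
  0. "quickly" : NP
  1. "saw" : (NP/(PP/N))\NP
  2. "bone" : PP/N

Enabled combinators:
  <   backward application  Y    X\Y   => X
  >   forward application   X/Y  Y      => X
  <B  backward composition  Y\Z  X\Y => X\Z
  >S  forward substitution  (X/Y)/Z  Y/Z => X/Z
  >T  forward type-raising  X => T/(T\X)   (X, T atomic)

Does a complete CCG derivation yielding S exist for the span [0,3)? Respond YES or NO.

NO

NP (NP/(PP/N))\NP PP/N
CKY chart[0,3] = {N/(N\NP), NP, NP/(NP\NP), PP/(PP\NP), S/(S\NP)}; S ∉ chart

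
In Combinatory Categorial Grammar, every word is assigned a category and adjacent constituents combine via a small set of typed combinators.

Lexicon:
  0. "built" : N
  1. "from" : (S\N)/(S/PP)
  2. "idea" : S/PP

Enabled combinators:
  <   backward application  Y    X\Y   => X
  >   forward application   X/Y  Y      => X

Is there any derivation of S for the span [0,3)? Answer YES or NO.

YES

[0,3] S   <
  [0,1] "built" : N
  [1,3] S\N   >
    [1,2] "from" : (S\N)/(S/PP)
    [2,3] "idea" : S/PP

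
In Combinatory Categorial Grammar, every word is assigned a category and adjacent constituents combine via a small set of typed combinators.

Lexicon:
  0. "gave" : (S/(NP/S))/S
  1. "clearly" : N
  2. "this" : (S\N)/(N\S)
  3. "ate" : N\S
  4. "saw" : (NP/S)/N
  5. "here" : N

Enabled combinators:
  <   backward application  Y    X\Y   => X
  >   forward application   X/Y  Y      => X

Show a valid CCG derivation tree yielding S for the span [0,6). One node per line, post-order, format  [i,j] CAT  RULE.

[0,1] (S/(NP/S))/S  lex  "gave"
[1,2] N  lex  "clearly"
[2,3] (S\N)/(N\S)  lex  "this"
[3,4] N\S  lex  "ate"
[2,4] S\N  >  k=3
[1,4] S  <  k=2
[0,4] S/(NP/S)  >  k=1
[4,5] (NP/S)/N  lex  "saw"
[5,6] N  lex  "here"
[4,6] NP/S  >  k=5
[0,6] S  >  k=4

[0,6] S   >
  [0,4] S/(NP/S)   >
    [0,1] "gave" : (S/(NP/S))/S
    [1,4] S   <
      [1,2] "clearly" : N
      [2,4] S\N   >
        [2,3] "this" : (S\N)/(N\S)
        [3,4] "ate" : N\S
  [4,6] NP/S   >
    [4,5] "saw" : (NP/S)/N
    [5,6] "here" : N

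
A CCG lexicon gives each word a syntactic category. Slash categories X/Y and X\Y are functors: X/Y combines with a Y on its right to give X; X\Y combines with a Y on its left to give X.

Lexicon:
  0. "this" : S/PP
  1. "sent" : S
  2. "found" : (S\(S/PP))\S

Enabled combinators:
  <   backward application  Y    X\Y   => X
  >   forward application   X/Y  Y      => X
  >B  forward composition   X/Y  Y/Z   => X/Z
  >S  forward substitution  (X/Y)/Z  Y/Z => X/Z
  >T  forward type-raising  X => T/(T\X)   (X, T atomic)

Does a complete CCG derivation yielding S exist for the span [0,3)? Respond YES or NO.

YES

[0,3] S   <
  [0,1] "this" : S/PP
  [1,3] S\(S/PP)   <
    [1,2] "sent" : S
    [2,3] "found" : (S\(S/PP))\S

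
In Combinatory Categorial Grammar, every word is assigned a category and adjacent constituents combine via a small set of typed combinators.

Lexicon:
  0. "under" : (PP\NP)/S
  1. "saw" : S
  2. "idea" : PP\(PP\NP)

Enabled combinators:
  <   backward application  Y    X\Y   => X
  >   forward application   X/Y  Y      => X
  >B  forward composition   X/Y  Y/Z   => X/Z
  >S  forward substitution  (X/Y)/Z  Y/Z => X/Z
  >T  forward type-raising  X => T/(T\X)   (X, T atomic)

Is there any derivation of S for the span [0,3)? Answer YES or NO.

(PP\NP)/S S PP\(PP\NP)
CKY chart[0,3] = {N/(N\PP), NP/(NP\PP), PP, PP/(PP\PP), S/(S\PP)}; S ∉ chart

NO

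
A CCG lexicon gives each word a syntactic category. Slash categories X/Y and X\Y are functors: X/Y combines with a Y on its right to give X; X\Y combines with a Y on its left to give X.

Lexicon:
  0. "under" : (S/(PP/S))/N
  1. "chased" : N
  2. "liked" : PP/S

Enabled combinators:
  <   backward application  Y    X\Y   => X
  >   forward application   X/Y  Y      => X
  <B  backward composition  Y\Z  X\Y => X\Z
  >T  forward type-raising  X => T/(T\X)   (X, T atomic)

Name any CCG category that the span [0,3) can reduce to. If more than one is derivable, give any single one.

[0,3] S   >
  [0,2] S/(PP/S)   >
    [0,1] "under" : (S/(PP/S))/N
    [1,2] "chased" : N
  [2,3] "liked" : PP/S

S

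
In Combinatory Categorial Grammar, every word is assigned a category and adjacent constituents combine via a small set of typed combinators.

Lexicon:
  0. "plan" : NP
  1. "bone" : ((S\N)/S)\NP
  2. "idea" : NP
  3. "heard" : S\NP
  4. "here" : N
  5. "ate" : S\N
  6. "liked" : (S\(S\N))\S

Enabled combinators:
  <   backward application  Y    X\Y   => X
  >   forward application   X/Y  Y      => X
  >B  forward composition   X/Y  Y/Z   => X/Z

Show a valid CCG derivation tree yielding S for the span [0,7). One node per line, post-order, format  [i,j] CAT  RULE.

[0,7] S   <
  [0,4] S\N   >
    [0,2] (S\N)/S   <
      [0,1] "plan" : NP
      [1,2] "bone" : ((S\N)/S)\NP
    [2,4] S   <
      [2,3] "idea" : NP
      [3,4] "heard" : S\NP
  [4,7] S\(S\N)   <
    [4,6] S   <
      [4,5] "here" : N
      [5,6] "ate" : S\N
    [6,7] "liked" : (S\(S\N))\S

[0,1] NP  lex  "plan"
[1,2] ((S\N)/S)\NP  lex  "bone"
[0,2] (S\N)/S  <  k=1
[2,3] NP  lex  "idea"
[3,4] S\NP  lex  "heard"
[2,4] S  <  k=3
[0,4] S\N  >  k=2
[4,5] N  lex  "here"
[5,6] S\N  lex  "ate"
[4,6] S  <  k=5
[6,7] (S\(S\N))\S  lex  "liked"
[4,7] S\(S\N)  <  k=6
[0,7] S  <  k=4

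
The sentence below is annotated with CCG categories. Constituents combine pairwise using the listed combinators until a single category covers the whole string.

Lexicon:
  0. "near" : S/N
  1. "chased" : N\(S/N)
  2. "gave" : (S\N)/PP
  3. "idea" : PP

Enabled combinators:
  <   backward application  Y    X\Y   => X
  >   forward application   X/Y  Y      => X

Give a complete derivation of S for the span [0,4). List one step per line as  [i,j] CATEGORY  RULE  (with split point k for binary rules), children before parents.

[0,4] S   <
  [0,2] N   <
    [0,1] "near" : S/N
    [1,2] "chased" : N\(S/N)
  [2,4] S\N   >
    [2,3] "gave" : (S\N)/PP
    [3,4] "idea" : PP

[0,1] S/N  lex  "near"
[1,2] N\(S/N)  lex  "chased"
[0,2] N  <  k=1
[2,3] (S\N)/PP  lex  "gave"
[3,4] PP  lex  "idea"
[2,4] S\N  >  k=3
[0,4] S  <  k=2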